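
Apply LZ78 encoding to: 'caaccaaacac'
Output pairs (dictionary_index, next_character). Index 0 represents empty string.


LZ78 encoding steps:
Dictionary: {0: ''}
Step 1: w='' (idx 0), next='c' -> output (0, 'c'), add 'c' as idx 1
Step 2: w='' (idx 0), next='a' -> output (0, 'a'), add 'a' as idx 2
Step 3: w='a' (idx 2), next='c' -> output (2, 'c'), add 'ac' as idx 3
Step 4: w='c' (idx 1), next='a' -> output (1, 'a'), add 'ca' as idx 4
Step 5: w='a' (idx 2), next='a' -> output (2, 'a'), add 'aa' as idx 5
Step 6: w='ca' (idx 4), next='c' -> output (4, 'c'), add 'cac' as idx 6


Encoded: [(0, 'c'), (0, 'a'), (2, 'c'), (1, 'a'), (2, 'a'), (4, 'c')]


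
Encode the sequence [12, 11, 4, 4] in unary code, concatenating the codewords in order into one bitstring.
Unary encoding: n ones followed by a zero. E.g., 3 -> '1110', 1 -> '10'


Encode each number as n ones followed by a terminating 0:
  12 -> 1111111111110 (13 bits)
  11 -> 111111111110 (12 bits)
  4 -> 11110 (5 bits)
  4 -> 11110 (5 bits)
Total length = 13 + 12 + 5 + 5 = 35 bits.

Unary([12, 11, 4, 4]) = 11111111111101111111111101111011110 (35 bits)


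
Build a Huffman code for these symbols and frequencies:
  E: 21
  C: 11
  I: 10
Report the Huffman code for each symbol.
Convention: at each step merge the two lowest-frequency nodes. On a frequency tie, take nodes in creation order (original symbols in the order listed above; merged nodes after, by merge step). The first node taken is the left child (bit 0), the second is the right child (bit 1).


Huffman tree construction:
Step 1: Merge I(10) + C(11) = 21
Step 2: Merge E(21) + (I+C)(21) = 42
Read each symbol's code off the tree from the root (left child = 0, right child = 1).

Codes:
  E: 0 (length 1)
  C: 11 (length 2)
  I: 10 (length 2)
Average code length: 63/42 = 1.5000 bits/symbol


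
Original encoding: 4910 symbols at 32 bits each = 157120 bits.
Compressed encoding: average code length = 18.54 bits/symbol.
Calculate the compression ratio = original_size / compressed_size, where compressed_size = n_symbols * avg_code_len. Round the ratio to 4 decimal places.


original_size = n_symbols * orig_bits = 4910 * 32 = 157120 bits
compressed_size = n_symbols * avg_code_len = 4910 * 18.54 = 91031.4 bits
ratio = original_size / compressed_size = 157120 / 91031.4 = 1.726

Compression ratio = 1.726


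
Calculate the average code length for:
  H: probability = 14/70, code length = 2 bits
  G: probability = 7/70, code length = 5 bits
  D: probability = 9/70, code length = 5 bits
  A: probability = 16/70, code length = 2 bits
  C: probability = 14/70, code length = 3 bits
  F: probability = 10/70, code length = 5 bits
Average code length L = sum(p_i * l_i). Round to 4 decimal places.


Weighted contributions p_i * l_i:
  H: (14/70) * 2 = 28/70
  G: (7/70) * 5 = 35/70
  D: (9/70) * 5 = 45/70
  A: (16/70) * 2 = 32/70
  C: (14/70) * 3 = 42/70
  F: (10/70) * 5 = 50/70
Sum = (28 + 35 + 45 + 32 + 42 + 50)/70 = 232/70

L = 232/70 = 3.3143 bits/symbol


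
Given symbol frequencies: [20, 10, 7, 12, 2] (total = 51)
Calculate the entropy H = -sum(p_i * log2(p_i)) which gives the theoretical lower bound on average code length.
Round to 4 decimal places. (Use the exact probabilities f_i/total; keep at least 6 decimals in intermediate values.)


Per-symbol terms -p_i * log2(p_i) with p_i = f_i/51:
  p = 20/51 = 0.392157: log2(p) = -1.350497, -p*log2(p) = 0.529607
  p = 10/51 = 0.196078: log2(p) = -2.350497, -p*log2(p) = 0.460882
  p = 7/51 = 0.137255: log2(p) = -2.865070, -p*log2(p) = 0.393245
  p = 12/51 = 0.235294: log2(p) = -2.087463, -p*log2(p) = 0.491168
  p = 2/51 = 0.039216: log2(p) = -4.672425, -p*log2(p) = 0.183232
H = 0.529607 + 0.460882 + 0.393245 + 0.491168 + 0.183232 = 2.058134

H = 2.0581 bits/symbol


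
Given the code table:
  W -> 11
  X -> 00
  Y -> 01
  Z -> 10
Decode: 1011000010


Decoding:
10 -> Z
11 -> W
00 -> X
00 -> X
10 -> Z


Result: ZWXXZ


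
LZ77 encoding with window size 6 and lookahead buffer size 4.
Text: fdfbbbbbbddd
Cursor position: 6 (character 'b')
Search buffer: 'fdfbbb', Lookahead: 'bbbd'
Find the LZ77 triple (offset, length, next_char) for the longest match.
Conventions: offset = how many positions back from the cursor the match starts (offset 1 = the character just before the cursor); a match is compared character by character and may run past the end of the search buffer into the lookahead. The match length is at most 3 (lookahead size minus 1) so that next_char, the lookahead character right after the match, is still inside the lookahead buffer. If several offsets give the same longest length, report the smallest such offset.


Try each offset into the search buffer:
  offset=1 (pos 5, char 'b'): match length 3
  offset=2 (pos 4, char 'b'): match length 3
  offset=3 (pos 3, char 'b'): match length 3
  offset=4 (pos 2, char 'f'): match length 0
  offset=5 (pos 1, char 'd'): match length 0
  offset=6 (pos 0, char 'f'): match length 0
Longest match has length 3, found at offsets 1, 2, 3; take the smallest, offset 1.
next_char = character at position 6 + 3 = 9 -> 'd'

Best match: offset=1, length=3 (matching 'bbb' starting at position 5)
LZ77 triple: (1, 3, 'd')


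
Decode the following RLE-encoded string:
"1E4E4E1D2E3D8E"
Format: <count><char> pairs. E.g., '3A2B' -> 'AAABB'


Expanding each <count><char> pair:
  1E -> 'E'
  4E -> 'EEEE'
  4E -> 'EEEE'
  1D -> 'D'
  2E -> 'EE'
  3D -> 'DDD'
  8E -> 'EEEEEEEE'

Decoded = EEEEEEEEEDEEDDDEEEEEEEE


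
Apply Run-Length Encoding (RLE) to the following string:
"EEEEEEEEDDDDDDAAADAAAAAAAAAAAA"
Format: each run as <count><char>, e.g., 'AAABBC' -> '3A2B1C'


Scanning runs left to right:
  i=0: run of 'E' x 8 -> '8E'
  i=8: run of 'D' x 6 -> '6D'
  i=14: run of 'A' x 3 -> '3A'
  i=17: run of 'D' x 1 -> '1D'
  i=18: run of 'A' x 12 -> '12A'

RLE = 8E6D3A1D12A


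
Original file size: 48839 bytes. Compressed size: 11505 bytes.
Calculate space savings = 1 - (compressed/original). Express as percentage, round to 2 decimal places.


ratio = compressed/original = 11505/48839 = 0.23557
savings = 1 - ratio = 1 - 0.23557 = 0.76443
as a percentage: 0.76443 * 100 = 76.44%

Space savings = 1 - 11505/48839 = 76.44%


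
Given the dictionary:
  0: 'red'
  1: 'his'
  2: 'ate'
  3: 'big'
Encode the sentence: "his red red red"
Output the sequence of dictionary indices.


Look up each word in the dictionary:
  'his' -> 1
  'red' -> 0
  'red' -> 0
  'red' -> 0

Encoded: [1, 0, 0, 0]


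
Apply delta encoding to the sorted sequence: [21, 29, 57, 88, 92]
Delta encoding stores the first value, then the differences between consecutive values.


First value: 21
Deltas:
  29 - 21 = 8
  57 - 29 = 28
  88 - 57 = 31
  92 - 88 = 4


Delta encoded: [21, 8, 28, 31, 4]


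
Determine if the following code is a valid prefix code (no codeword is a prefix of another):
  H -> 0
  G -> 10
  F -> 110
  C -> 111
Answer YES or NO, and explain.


Checking each pair (does one codeword prefix another?):
  H='0' vs G='10': no prefix
  H='0' vs F='110': no prefix
  H='0' vs C='111': no prefix
  G='10' vs H='0': no prefix
  G='10' vs F='110': no prefix
  G='10' vs C='111': no prefix
  F='110' vs H='0': no prefix
  F='110' vs G='10': no prefix
  F='110' vs C='111': no prefix
  C='111' vs H='0': no prefix
  C='111' vs G='10': no prefix
  C='111' vs F='110': no prefix
No violation found over all pairs.

YES -- this is a valid prefix code. No codeword is a prefix of any other codeword.


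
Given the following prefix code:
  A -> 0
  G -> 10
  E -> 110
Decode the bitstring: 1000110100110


Decoding step by step:
Bits 10 -> G
Bits 0 -> A
Bits 0 -> A
Bits 110 -> E
Bits 10 -> G
Bits 0 -> A
Bits 110 -> E


Decoded message: GAAEGAE


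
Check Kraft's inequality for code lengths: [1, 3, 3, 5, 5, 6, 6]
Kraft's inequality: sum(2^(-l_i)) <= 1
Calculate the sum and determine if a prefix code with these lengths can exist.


Sum = 2^(-1) + 2^(-3) + 2^(-3) + 2^(-5) + 2^(-5) + 2^(-6) + 2^(-6)
    = 0.5 + 0.125 + 0.125 + 0.03125 + 0.03125 + 0.015625 + 0.015625
    = 54/64 = 0.84375
Since 0.84375 <= 1, Kraft's inequality IS satisfied.
A prefix code with these lengths CAN exist.

Kraft sum = 0.84375. Satisfied.


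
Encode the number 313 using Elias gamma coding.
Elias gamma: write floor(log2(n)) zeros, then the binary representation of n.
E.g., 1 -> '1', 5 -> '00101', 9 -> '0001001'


num_bits = floor(log2(313)) + 1 = 9
leading_zeros = num_bits - 1 = 8
binary(313) = 100111001

Elias gamma(313) = '00000000' + '100111001' = 00000000100111001 (17 bits)


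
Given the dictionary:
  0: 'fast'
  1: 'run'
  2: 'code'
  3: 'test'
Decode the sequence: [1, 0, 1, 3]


Look up each index in the dictionary:
  1 -> 'run'
  0 -> 'fast'
  1 -> 'run'
  3 -> 'test'

Decoded: "run fast run test"


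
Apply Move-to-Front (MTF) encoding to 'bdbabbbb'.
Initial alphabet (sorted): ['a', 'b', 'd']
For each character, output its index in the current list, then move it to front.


MTF encoding:
'b': index 1 in ['a', 'b', 'd'] -> ['b', 'a', 'd']
'd': index 2 in ['b', 'a', 'd'] -> ['d', 'b', 'a']
'b': index 1 in ['d', 'b', 'a'] -> ['b', 'd', 'a']
'a': index 2 in ['b', 'd', 'a'] -> ['a', 'b', 'd']
'b': index 1 in ['a', 'b', 'd'] -> ['b', 'a', 'd']
'b': index 0 in ['b', 'a', 'd'] -> ['b', 'a', 'd']
'b': index 0 in ['b', 'a', 'd'] -> ['b', 'a', 'd']
'b': index 0 in ['b', 'a', 'd'] -> ['b', 'a', 'd']


Output: [1, 2, 1, 2, 1, 0, 0, 0]


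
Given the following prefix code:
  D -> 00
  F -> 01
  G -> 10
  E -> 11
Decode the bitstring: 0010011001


Decoding step by step:
Bits 00 -> D
Bits 10 -> G
Bits 01 -> F
Bits 10 -> G
Bits 01 -> F


Decoded message: DGFGF


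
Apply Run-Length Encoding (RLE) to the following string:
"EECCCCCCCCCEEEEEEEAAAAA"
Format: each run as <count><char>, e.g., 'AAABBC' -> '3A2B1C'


Scanning runs left to right:
  i=0: run of 'E' x 2 -> '2E'
  i=2: run of 'C' x 9 -> '9C'
  i=11: run of 'E' x 7 -> '7E'
  i=18: run of 'A' x 5 -> '5A'

RLE = 2E9C7E5A


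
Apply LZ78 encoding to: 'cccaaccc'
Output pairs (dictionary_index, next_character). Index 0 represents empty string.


LZ78 encoding steps:
Dictionary: {0: ''}
Step 1: w='' (idx 0), next='c' -> output (0, 'c'), add 'c' as idx 1
Step 2: w='c' (idx 1), next='c' -> output (1, 'c'), add 'cc' as idx 2
Step 3: w='' (idx 0), next='a' -> output (0, 'a'), add 'a' as idx 3
Step 4: w='a' (idx 3), next='c' -> output (3, 'c'), add 'ac' as idx 4
Step 5: w='cc' (idx 2), end of input -> output (2, '')


Encoded: [(0, 'c'), (1, 'c'), (0, 'a'), (3, 'c'), (2, '')]


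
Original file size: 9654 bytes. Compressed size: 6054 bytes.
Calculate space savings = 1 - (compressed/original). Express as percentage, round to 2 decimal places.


ratio = compressed/original = 6054/9654 = 0.627098
savings = 1 - ratio = 1 - 0.627098 = 0.372902
as a percentage: 0.372902 * 100 = 37.29%

Space savings = 1 - 6054/9654 = 37.29%


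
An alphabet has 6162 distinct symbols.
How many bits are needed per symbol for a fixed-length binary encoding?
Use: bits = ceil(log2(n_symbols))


log2(6162) = 12.5892
Bracket: 2^12 = 4096 < 6162 <= 2^13 = 8192
So ceil(log2(6162)) = 13

bits = ceil(log2(6162)) = ceil(12.5892) = 13 bits


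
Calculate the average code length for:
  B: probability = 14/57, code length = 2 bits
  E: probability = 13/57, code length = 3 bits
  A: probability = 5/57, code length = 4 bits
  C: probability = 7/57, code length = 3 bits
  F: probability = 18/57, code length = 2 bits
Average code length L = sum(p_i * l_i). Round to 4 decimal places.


Weighted contributions p_i * l_i:
  B: (14/57) * 2 = 28/57
  E: (13/57) * 3 = 39/57
  A: (5/57) * 4 = 20/57
  C: (7/57) * 3 = 21/57
  F: (18/57) * 2 = 36/57
Sum = (28 + 39 + 20 + 21 + 36)/57 = 144/57

L = 144/57 = 2.5263 bits/symbol


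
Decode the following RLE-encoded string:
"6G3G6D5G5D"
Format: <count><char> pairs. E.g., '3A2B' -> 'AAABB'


Expanding each <count><char> pair:
  6G -> 'GGGGGG'
  3G -> 'GGG'
  6D -> 'DDDDDD'
  5G -> 'GGGGG'
  5D -> 'DDDDD'

Decoded = GGGGGGGGGDDDDDDGGGGGDDDDD


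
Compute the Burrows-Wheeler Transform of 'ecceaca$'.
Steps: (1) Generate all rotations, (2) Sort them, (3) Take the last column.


Rotations (sorted):
  0: $ecceaca -> last char: a
  1: a$ecceac -> last char: c
  2: aca$ecce -> last char: e
  3: ca$eccea -> last char: a
  4: cceaca$e -> last char: e
  5: ceaca$ec -> last char: c
  6: eaca$ecc -> last char: c
  7: ecceaca$ -> last char: $


BWT = aceaecc$


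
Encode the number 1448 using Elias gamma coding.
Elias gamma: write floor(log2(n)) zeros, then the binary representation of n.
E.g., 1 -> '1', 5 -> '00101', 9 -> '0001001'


num_bits = floor(log2(1448)) + 1 = 11
leading_zeros = num_bits - 1 = 10
binary(1448) = 10110101000

Elias gamma(1448) = '0000000000' + '10110101000' = 000000000010110101000 (21 bits)


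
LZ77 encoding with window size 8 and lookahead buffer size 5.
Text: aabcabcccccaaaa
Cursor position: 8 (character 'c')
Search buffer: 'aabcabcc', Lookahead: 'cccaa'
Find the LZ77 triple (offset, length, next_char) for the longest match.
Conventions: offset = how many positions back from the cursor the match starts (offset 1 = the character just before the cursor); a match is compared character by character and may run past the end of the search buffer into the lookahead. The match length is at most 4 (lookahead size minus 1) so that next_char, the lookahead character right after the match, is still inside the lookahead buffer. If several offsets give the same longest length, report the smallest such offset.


Try each offset into the search buffer:
  offset=1 (pos 7, char 'c'): match length 3
  offset=2 (pos 6, char 'c'): match length 3
  offset=3 (pos 5, char 'b'): match length 0
  offset=4 (pos 4, char 'a'): match length 0
  offset=5 (pos 3, char 'c'): match length 1
  offset=6 (pos 2, char 'b'): match length 0
  offset=7 (pos 1, char 'a'): match length 0
  offset=8 (pos 0, char 'a'): match length 0
Longest match has length 3, found at offsets 1, 2; take the smallest, offset 1.
next_char = character at position 8 + 3 = 11 -> 'a'

Best match: offset=1, length=3 (matching 'ccc' starting at position 7)
LZ77 triple: (1, 3, 'a')


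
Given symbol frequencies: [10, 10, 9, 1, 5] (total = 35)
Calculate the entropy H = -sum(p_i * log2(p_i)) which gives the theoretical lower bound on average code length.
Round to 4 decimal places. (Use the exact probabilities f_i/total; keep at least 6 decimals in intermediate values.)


Per-symbol terms -p_i * log2(p_i) with p_i = f_i/35:
  p = 10/35 = 0.285714: log2(p) = -1.807355, -p*log2(p) = 0.516387
  p = 10/35 = 0.285714: log2(p) = -1.807355, -p*log2(p) = 0.516387
  p = 9/35 = 0.257143: log2(p) = -1.959358, -p*log2(p) = 0.503835
  p = 1/35 = 0.028571: log2(p) = -5.129283, -p*log2(p) = 0.146551
  p = 5/35 = 0.142857: log2(p) = -2.807355, -p*log2(p) = 0.401051
H = 0.516387 + 0.516387 + 0.503835 + 0.146551 + 0.401051 = 2.084211

H = 2.0842 bits/symbol


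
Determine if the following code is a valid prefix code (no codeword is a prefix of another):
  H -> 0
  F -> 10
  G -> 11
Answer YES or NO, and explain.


Checking each pair (does one codeword prefix another?):
  H='0' vs F='10': no prefix
  H='0' vs G='11': no prefix
  F='10' vs H='0': no prefix
  F='10' vs G='11': no prefix
  G='11' vs H='0': no prefix
  G='11' vs F='10': no prefix
No violation found over all pairs.

YES -- this is a valid prefix code. No codeword is a prefix of any other codeword.


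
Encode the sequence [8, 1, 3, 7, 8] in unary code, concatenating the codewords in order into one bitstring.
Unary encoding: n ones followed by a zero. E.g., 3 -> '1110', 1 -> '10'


Encode each number as n ones followed by a terminating 0:
  8 -> 111111110 (9 bits)
  1 -> 10 (2 bits)
  3 -> 1110 (4 bits)
  7 -> 11111110 (8 bits)
  8 -> 111111110 (9 bits)
Total length = 9 + 2 + 4 + 8 + 9 = 32 bits.

Unary([8, 1, 3, 7, 8]) = 11111111010111011111110111111110 (32 bits)


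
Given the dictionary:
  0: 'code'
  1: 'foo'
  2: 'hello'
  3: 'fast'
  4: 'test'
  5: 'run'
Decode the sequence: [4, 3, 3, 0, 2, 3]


Look up each index in the dictionary:
  4 -> 'test'
  3 -> 'fast'
  3 -> 'fast'
  0 -> 'code'
  2 -> 'hello'
  3 -> 'fast'

Decoded: "test fast fast code hello fast"


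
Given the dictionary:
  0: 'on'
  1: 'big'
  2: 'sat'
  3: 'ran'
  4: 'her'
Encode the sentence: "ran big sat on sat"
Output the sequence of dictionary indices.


Look up each word in the dictionary:
  'ran' -> 3
  'big' -> 1
  'sat' -> 2
  'on' -> 0
  'sat' -> 2

Encoded: [3, 1, 2, 0, 2]


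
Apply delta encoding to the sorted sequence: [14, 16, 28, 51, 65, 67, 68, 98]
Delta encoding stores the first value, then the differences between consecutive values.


First value: 14
Deltas:
  16 - 14 = 2
  28 - 16 = 12
  51 - 28 = 23
  65 - 51 = 14
  67 - 65 = 2
  68 - 67 = 1
  98 - 68 = 30


Delta encoded: [14, 2, 12, 23, 14, 2, 1, 30]


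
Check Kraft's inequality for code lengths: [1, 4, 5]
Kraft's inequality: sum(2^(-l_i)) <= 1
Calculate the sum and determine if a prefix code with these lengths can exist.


Sum = 2^(-1) + 2^(-4) + 2^(-5)
    = 0.5 + 0.0625 + 0.03125
    = 19/32 = 0.59375
Since 0.59375 <= 1, Kraft's inequality IS satisfied.
A prefix code with these lengths CAN exist.

Kraft sum = 0.59375. Satisfied.


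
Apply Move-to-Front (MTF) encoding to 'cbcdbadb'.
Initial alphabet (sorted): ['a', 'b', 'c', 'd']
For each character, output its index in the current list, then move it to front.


MTF encoding:
'c': index 2 in ['a', 'b', 'c', 'd'] -> ['c', 'a', 'b', 'd']
'b': index 2 in ['c', 'a', 'b', 'd'] -> ['b', 'c', 'a', 'd']
'c': index 1 in ['b', 'c', 'a', 'd'] -> ['c', 'b', 'a', 'd']
'd': index 3 in ['c', 'b', 'a', 'd'] -> ['d', 'c', 'b', 'a']
'b': index 2 in ['d', 'c', 'b', 'a'] -> ['b', 'd', 'c', 'a']
'a': index 3 in ['b', 'd', 'c', 'a'] -> ['a', 'b', 'd', 'c']
'd': index 2 in ['a', 'b', 'd', 'c'] -> ['d', 'a', 'b', 'c']
'b': index 2 in ['d', 'a', 'b', 'c'] -> ['b', 'd', 'a', 'c']


Output: [2, 2, 1, 3, 2, 3, 2, 2]


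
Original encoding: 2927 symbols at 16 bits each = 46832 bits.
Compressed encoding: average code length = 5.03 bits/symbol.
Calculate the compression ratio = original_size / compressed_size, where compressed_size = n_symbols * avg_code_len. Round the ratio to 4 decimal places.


original_size = n_symbols * orig_bits = 2927 * 16 = 46832 bits
compressed_size = n_symbols * avg_code_len = 2927 * 5.03 = 14722.81 bits
ratio = original_size / compressed_size = 46832 / 14722.81 = 3.1809

Compression ratio = 3.1809


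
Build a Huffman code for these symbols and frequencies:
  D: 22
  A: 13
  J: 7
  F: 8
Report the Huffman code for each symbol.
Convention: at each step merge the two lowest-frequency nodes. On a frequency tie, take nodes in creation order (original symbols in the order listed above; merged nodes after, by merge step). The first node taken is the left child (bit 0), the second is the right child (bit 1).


Huffman tree construction:
Step 1: Merge J(7) + F(8) = 15
Step 2: Merge A(13) + (J+F)(15) = 28
Step 3: Merge D(22) + (A+(J+F))(28) = 50
Read each symbol's code off the tree from the root (left child = 0, right child = 1).

Codes:
  D: 0 (length 1)
  A: 10 (length 2)
  J: 110 (length 3)
  F: 111 (length 3)
Average code length: 93/50 = 1.8600 bits/symbol


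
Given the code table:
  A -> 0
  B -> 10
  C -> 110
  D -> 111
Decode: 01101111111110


Decoding:
0 -> A
110 -> C
111 -> D
111 -> D
111 -> D
0 -> A


Result: ACDDDA


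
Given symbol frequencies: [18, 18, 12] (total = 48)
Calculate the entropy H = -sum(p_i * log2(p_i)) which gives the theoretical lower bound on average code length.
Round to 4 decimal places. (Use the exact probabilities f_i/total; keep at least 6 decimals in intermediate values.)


Per-symbol terms -p_i * log2(p_i) with p_i = f_i/48:
  p = 18/48 = 0.375000: log2(p) = -1.415037, -p*log2(p) = 0.530639
  p = 18/48 = 0.375000: log2(p) = -1.415037, -p*log2(p) = 0.530639
  p = 12/48 = 0.250000: log2(p) = -2.000000, -p*log2(p) = 0.500000
H = 0.530639 + 0.530639 + 0.500000 = 1.561278

H = 1.5613 bits/symbol


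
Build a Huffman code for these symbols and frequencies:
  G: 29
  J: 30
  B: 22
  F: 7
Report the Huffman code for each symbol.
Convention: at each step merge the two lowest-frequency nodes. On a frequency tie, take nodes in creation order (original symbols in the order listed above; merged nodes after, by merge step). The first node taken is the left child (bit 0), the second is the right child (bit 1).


Huffman tree construction:
Step 1: Merge F(7) + B(22) = 29
Step 2: Merge G(29) + (F+B)(29) = 58
Step 3: Merge J(30) + (G+(F+B))(58) = 88
Read each symbol's code off the tree from the root (left child = 0, right child = 1).

Codes:
  G: 10 (length 2)
  J: 0 (length 1)
  B: 111 (length 3)
  F: 110 (length 3)
Average code length: 175/88 = 1.9886 bits/symbol


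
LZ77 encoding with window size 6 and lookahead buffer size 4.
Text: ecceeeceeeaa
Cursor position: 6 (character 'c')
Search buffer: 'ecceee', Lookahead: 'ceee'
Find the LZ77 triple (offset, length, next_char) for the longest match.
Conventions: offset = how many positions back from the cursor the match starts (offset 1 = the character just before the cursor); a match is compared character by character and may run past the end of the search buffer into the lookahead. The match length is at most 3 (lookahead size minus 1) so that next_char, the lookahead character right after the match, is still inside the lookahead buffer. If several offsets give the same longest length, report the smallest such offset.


Try each offset into the search buffer:
  offset=1 (pos 5, char 'e'): match length 0
  offset=2 (pos 4, char 'e'): match length 0
  offset=3 (pos 3, char 'e'): match length 0
  offset=4 (pos 2, char 'c'): match length 3
  offset=5 (pos 1, char 'c'): match length 1
  offset=6 (pos 0, char 'e'): match length 0
Longest match has length 3 at offset 4.
next_char = character at position 6 + 3 = 9 -> 'e'

Best match: offset=4, length=3 (matching 'cee' starting at position 2)
LZ77 triple: (4, 3, 'e')


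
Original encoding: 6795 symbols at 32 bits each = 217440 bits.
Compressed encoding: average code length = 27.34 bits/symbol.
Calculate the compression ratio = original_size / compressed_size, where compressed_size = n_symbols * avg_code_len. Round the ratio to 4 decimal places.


original_size = n_symbols * orig_bits = 6795 * 32 = 217440 bits
compressed_size = n_symbols * avg_code_len = 6795 * 27.34 = 185775.3 bits
ratio = original_size / compressed_size = 217440 / 185775.3 = 1.1704

Compression ratio = 1.1704


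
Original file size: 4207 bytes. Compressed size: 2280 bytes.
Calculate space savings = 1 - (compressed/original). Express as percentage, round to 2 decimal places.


ratio = compressed/original = 2280/4207 = 0.541954
savings = 1 - ratio = 1 - 0.541954 = 0.458046
as a percentage: 0.458046 * 100 = 45.8%

Space savings = 1 - 2280/4207 = 45.8%


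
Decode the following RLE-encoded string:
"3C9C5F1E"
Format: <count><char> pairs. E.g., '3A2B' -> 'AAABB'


Expanding each <count><char> pair:
  3C -> 'CCC'
  9C -> 'CCCCCCCCC'
  5F -> 'FFFFF'
  1E -> 'E'

Decoded = CCCCCCCCCCCCFFFFFE


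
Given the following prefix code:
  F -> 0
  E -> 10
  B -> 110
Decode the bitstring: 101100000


Decoding step by step:
Bits 10 -> E
Bits 110 -> B
Bits 0 -> F
Bits 0 -> F
Bits 0 -> F
Bits 0 -> F


Decoded message: EBFFFF


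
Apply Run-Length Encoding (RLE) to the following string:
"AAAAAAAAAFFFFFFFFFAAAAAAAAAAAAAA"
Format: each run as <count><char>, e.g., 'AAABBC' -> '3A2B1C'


Scanning runs left to right:
  i=0: run of 'A' x 9 -> '9A'
  i=9: run of 'F' x 9 -> '9F'
  i=18: run of 'A' x 14 -> '14A'

RLE = 9A9F14A


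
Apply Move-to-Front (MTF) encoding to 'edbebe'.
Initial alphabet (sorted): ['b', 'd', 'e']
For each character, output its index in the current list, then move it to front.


MTF encoding:
'e': index 2 in ['b', 'd', 'e'] -> ['e', 'b', 'd']
'd': index 2 in ['e', 'b', 'd'] -> ['d', 'e', 'b']
'b': index 2 in ['d', 'e', 'b'] -> ['b', 'd', 'e']
'e': index 2 in ['b', 'd', 'e'] -> ['e', 'b', 'd']
'b': index 1 in ['e', 'b', 'd'] -> ['b', 'e', 'd']
'e': index 1 in ['b', 'e', 'd'] -> ['e', 'b', 'd']


Output: [2, 2, 2, 2, 1, 1]


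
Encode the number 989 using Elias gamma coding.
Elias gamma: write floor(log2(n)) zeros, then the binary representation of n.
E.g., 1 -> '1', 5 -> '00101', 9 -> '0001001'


num_bits = floor(log2(989)) + 1 = 10
leading_zeros = num_bits - 1 = 9
binary(989) = 1111011101

Elias gamma(989) = '000000000' + '1111011101' = 0000000001111011101 (19 bits)


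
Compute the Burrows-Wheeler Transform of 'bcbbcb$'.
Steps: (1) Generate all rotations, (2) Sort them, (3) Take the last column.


Rotations (sorted):
  0: $bcbbcb -> last char: b
  1: b$bcbbc -> last char: c
  2: bbcb$bc -> last char: c
  3: bcb$bcb -> last char: b
  4: bcbbcb$ -> last char: $
  5: cb$bcbb -> last char: b
  6: cbbcb$b -> last char: b


BWT = bccb$bb


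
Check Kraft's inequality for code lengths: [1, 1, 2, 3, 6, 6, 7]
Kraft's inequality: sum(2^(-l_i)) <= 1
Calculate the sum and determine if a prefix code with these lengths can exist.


Sum = 2^(-1) + 2^(-1) + 2^(-2) + 2^(-3) + 2^(-6) + 2^(-6) + 2^(-7)
    = 0.5 + 0.5 + 0.25 + 0.125 + 0.015625 + 0.015625 + 0.0078125
    = 181/128 = 1.4140625
Since 1.4140625 > 1, Kraft's inequality is NOT satisfied.
A prefix code with these lengths CANNOT exist.

Kraft sum = 1.4140625. Not satisfied.


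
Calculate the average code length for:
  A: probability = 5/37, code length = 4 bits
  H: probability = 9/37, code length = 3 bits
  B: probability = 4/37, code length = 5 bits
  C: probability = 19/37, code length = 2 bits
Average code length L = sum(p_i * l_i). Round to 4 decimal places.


Weighted contributions p_i * l_i:
  A: (5/37) * 4 = 20/37
  H: (9/37) * 3 = 27/37
  B: (4/37) * 5 = 20/37
  C: (19/37) * 2 = 38/37
Sum = (20 + 27 + 20 + 38)/37 = 105/37

L = 105/37 = 2.8378 bits/symbol


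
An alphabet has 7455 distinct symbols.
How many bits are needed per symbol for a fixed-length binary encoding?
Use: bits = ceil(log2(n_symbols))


log2(7455) = 12.864
Bracket: 2^12 = 4096 < 7455 <= 2^13 = 8192
So ceil(log2(7455)) = 13

bits = ceil(log2(7455)) = ceil(12.864) = 13 bits


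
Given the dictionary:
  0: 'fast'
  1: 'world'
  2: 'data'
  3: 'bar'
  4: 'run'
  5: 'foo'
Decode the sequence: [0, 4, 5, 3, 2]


Look up each index in the dictionary:
  0 -> 'fast'
  4 -> 'run'
  5 -> 'foo'
  3 -> 'bar'
  2 -> 'data'

Decoded: "fast run foo bar data"


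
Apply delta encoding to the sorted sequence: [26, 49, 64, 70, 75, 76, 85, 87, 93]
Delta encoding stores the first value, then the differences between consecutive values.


First value: 26
Deltas:
  49 - 26 = 23
  64 - 49 = 15
  70 - 64 = 6
  75 - 70 = 5
  76 - 75 = 1
  85 - 76 = 9
  87 - 85 = 2
  93 - 87 = 6


Delta encoded: [26, 23, 15, 6, 5, 1, 9, 2, 6]


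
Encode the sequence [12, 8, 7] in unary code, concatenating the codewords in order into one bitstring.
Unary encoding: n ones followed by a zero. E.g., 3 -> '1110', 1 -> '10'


Encode each number as n ones followed by a terminating 0:
  12 -> 1111111111110 (13 bits)
  8 -> 111111110 (9 bits)
  7 -> 11111110 (8 bits)
Total length = 13 + 9 + 8 = 30 bits.

Unary([12, 8, 7]) = 111111111111011111111011111110 (30 bits)


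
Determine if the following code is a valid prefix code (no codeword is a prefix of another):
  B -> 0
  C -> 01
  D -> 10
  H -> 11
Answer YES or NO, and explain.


Checking each pair (does one codeword prefix another?):
  B='0' vs C='01': prefix -- VIOLATION

NO -- this is NOT a valid prefix code. B (0) is a prefix of C (01).


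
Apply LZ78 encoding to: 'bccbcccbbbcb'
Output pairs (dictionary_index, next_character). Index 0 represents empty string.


LZ78 encoding steps:
Dictionary: {0: ''}
Step 1: w='' (idx 0), next='b' -> output (0, 'b'), add 'b' as idx 1
Step 2: w='' (idx 0), next='c' -> output (0, 'c'), add 'c' as idx 2
Step 3: w='c' (idx 2), next='b' -> output (2, 'b'), add 'cb' as idx 3
Step 4: w='c' (idx 2), next='c' -> output (2, 'c'), add 'cc' as idx 4
Step 5: w='cb' (idx 3), next='b' -> output (3, 'b'), add 'cbb' as idx 5
Step 6: w='b' (idx 1), next='c' -> output (1, 'c'), add 'bc' as idx 6
Step 7: w='b' (idx 1), end of input -> output (1, '')


Encoded: [(0, 'b'), (0, 'c'), (2, 'b'), (2, 'c'), (3, 'b'), (1, 'c'), (1, '')]


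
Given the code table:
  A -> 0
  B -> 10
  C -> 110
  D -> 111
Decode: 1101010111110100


Decoding:
110 -> C
10 -> B
10 -> B
111 -> D
110 -> C
10 -> B
0 -> A


Result: CBBDCBA


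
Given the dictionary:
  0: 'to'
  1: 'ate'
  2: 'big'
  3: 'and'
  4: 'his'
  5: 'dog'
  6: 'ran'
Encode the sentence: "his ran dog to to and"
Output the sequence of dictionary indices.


Look up each word in the dictionary:
  'his' -> 4
  'ran' -> 6
  'dog' -> 5
  'to' -> 0
  'to' -> 0
  'and' -> 3

Encoded: [4, 6, 5, 0, 0, 3]


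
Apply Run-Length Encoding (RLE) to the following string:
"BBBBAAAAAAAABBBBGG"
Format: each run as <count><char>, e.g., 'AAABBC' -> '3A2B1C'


Scanning runs left to right:
  i=0: run of 'B' x 4 -> '4B'
  i=4: run of 'A' x 8 -> '8A'
  i=12: run of 'B' x 4 -> '4B'
  i=16: run of 'G' x 2 -> '2G'

RLE = 4B8A4B2G


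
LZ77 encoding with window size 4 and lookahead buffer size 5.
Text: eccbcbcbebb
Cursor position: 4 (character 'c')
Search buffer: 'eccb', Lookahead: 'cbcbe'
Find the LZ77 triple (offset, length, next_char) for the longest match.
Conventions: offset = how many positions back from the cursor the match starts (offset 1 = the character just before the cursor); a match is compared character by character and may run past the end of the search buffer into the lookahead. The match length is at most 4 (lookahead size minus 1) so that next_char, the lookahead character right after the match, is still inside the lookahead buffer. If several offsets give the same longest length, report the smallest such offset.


Try each offset into the search buffer:
  offset=1 (pos 3, char 'b'): match length 0
  offset=2 (pos 2, char 'c'): match length 4
  offset=3 (pos 1, char 'c'): match length 1
  offset=4 (pos 0, char 'e'): match length 0
Longest match has length 4 at offset 2.
next_char = character at position 4 + 4 = 8 -> 'e'

Best match: offset=2, length=4 (matching 'cbcb' starting at position 2)
LZ77 triple: (2, 4, 'e')


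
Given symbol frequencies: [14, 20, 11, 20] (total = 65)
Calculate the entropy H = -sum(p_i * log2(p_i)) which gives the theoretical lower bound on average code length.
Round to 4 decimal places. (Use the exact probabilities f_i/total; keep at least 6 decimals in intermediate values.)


Per-symbol terms -p_i * log2(p_i) with p_i = f_i/65:
  p = 14/65 = 0.215385: log2(p) = -2.215013, -p*log2(p) = 0.477080
  p = 20/65 = 0.307692: log2(p) = -1.700440, -p*log2(p) = 0.523212
  p = 11/65 = 0.169231: log2(p) = -2.562936, -p*log2(p) = 0.433728
  p = 20/65 = 0.307692: log2(p) = -1.700440, -p*log2(p) = 0.523212
H = 0.477080 + 0.523212 + 0.433728 + 0.523212 = 1.957232

H = 1.9572 bits/symbol


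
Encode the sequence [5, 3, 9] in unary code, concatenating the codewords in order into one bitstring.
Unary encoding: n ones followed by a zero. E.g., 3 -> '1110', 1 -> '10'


Encode each number as n ones followed by a terminating 0:
  5 -> 111110 (6 bits)
  3 -> 1110 (4 bits)
  9 -> 1111111110 (10 bits)
Total length = 6 + 4 + 10 = 20 bits.

Unary([5, 3, 9]) = 11111011101111111110 (20 bits)


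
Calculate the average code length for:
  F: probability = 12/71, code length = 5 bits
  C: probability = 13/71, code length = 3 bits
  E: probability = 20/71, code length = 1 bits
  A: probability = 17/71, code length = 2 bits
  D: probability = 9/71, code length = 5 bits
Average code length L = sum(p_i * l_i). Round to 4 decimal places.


Weighted contributions p_i * l_i:
  F: (12/71) * 5 = 60/71
  C: (13/71) * 3 = 39/71
  E: (20/71) * 1 = 20/71
  A: (17/71) * 2 = 34/71
  D: (9/71) * 5 = 45/71
Sum = (60 + 39 + 20 + 34 + 45)/71 = 198/71

L = 198/71 = 2.7887 bits/symbol


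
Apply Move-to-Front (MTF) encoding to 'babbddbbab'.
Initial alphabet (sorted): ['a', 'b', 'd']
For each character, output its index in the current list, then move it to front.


MTF encoding:
'b': index 1 in ['a', 'b', 'd'] -> ['b', 'a', 'd']
'a': index 1 in ['b', 'a', 'd'] -> ['a', 'b', 'd']
'b': index 1 in ['a', 'b', 'd'] -> ['b', 'a', 'd']
'b': index 0 in ['b', 'a', 'd'] -> ['b', 'a', 'd']
'd': index 2 in ['b', 'a', 'd'] -> ['d', 'b', 'a']
'd': index 0 in ['d', 'b', 'a'] -> ['d', 'b', 'a']
'b': index 1 in ['d', 'b', 'a'] -> ['b', 'd', 'a']
'b': index 0 in ['b', 'd', 'a'] -> ['b', 'd', 'a']
'a': index 2 in ['b', 'd', 'a'] -> ['a', 'b', 'd']
'b': index 1 in ['a', 'b', 'd'] -> ['b', 'a', 'd']


Output: [1, 1, 1, 0, 2, 0, 1, 0, 2, 1]


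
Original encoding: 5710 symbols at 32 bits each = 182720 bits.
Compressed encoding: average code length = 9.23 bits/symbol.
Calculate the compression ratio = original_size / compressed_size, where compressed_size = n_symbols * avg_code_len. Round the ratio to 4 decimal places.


original_size = n_symbols * orig_bits = 5710 * 32 = 182720 bits
compressed_size = n_symbols * avg_code_len = 5710 * 9.23 = 52703.3 bits
ratio = original_size / compressed_size = 182720 / 52703.3 = 3.467

Compression ratio = 3.467


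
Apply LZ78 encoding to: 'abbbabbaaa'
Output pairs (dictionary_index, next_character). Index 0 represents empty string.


LZ78 encoding steps:
Dictionary: {0: ''}
Step 1: w='' (idx 0), next='a' -> output (0, 'a'), add 'a' as idx 1
Step 2: w='' (idx 0), next='b' -> output (0, 'b'), add 'b' as idx 2
Step 3: w='b' (idx 2), next='b' -> output (2, 'b'), add 'bb' as idx 3
Step 4: w='a' (idx 1), next='b' -> output (1, 'b'), add 'ab' as idx 4
Step 5: w='b' (idx 2), next='a' -> output (2, 'a'), add 'ba' as idx 5
Step 6: w='a' (idx 1), next='a' -> output (1, 'a'), add 'aa' as idx 6


Encoded: [(0, 'a'), (0, 'b'), (2, 'b'), (1, 'b'), (2, 'a'), (1, 'a')]


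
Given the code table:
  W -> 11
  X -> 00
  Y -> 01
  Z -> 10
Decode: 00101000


Decoding:
00 -> X
10 -> Z
10 -> Z
00 -> X


Result: XZZX


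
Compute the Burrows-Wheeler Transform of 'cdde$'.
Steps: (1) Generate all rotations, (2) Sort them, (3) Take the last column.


Rotations (sorted):
  0: $cdde -> last char: e
  1: cdde$ -> last char: $
  2: dde$c -> last char: c
  3: de$cd -> last char: d
  4: e$cdd -> last char: d


BWT = e$cdd


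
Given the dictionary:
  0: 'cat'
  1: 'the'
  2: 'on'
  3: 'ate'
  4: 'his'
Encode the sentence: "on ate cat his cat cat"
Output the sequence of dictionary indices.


Look up each word in the dictionary:
  'on' -> 2
  'ate' -> 3
  'cat' -> 0
  'his' -> 4
  'cat' -> 0
  'cat' -> 0

Encoded: [2, 3, 0, 4, 0, 0]


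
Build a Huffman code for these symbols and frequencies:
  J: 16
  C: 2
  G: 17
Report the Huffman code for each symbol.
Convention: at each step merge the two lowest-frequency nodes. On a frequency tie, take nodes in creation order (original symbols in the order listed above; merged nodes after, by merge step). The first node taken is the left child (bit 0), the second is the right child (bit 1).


Huffman tree construction:
Step 1: Merge C(2) + J(16) = 18
Step 2: Merge G(17) + (C+J)(18) = 35
Read each symbol's code off the tree from the root (left child = 0, right child = 1).

Codes:
  J: 11 (length 2)
  C: 10 (length 2)
  G: 0 (length 1)
Average code length: 53/35 = 1.5143 bits/symbol


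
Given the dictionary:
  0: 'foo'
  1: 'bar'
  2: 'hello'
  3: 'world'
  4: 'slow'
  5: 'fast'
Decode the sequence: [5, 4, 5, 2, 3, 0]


Look up each index in the dictionary:
  5 -> 'fast'
  4 -> 'slow'
  5 -> 'fast'
  2 -> 'hello'
  3 -> 'world'
  0 -> 'foo'

Decoded: "fast slow fast hello world foo"


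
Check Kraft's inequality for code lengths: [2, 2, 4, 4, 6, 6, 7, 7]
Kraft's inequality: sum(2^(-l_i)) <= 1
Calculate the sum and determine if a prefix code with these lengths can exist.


Sum = 2^(-2) + 2^(-2) + 2^(-4) + 2^(-4) + 2^(-6) + 2^(-6) + 2^(-7) + 2^(-7)
    = 0.25 + 0.25 + 0.0625 + 0.0625 + 0.015625 + 0.015625 + 0.0078125 + 0.0078125
    = 86/128 = 0.671875
Since 0.671875 <= 1, Kraft's inequality IS satisfied.
A prefix code with these lengths CAN exist.

Kraft sum = 0.671875. Satisfied.


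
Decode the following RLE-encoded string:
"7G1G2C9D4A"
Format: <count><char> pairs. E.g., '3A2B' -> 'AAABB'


Expanding each <count><char> pair:
  7G -> 'GGGGGGG'
  1G -> 'G'
  2C -> 'CC'
  9D -> 'DDDDDDDDD'
  4A -> 'AAAA'

Decoded = GGGGGGGGCCDDDDDDDDDAAAA


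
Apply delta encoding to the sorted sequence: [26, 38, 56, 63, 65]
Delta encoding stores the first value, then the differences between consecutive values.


First value: 26
Deltas:
  38 - 26 = 12
  56 - 38 = 18
  63 - 56 = 7
  65 - 63 = 2


Delta encoded: [26, 12, 18, 7, 2]


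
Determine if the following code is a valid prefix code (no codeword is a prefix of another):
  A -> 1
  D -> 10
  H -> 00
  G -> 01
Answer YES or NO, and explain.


Checking each pair (does one codeword prefix another?):
  A='1' vs D='10': prefix -- VIOLATION

NO -- this is NOT a valid prefix code. A (1) is a prefix of D (10).


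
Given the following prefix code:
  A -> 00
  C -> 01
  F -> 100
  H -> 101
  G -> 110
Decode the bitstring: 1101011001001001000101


Decoding step by step:
Bits 110 -> G
Bits 101 -> H
Bits 100 -> F
Bits 100 -> F
Bits 100 -> F
Bits 100 -> F
Bits 01 -> C
Bits 01 -> C


Decoded message: GHFFFFCC


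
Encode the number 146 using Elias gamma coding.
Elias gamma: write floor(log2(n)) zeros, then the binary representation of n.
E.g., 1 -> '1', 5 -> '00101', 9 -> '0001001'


num_bits = floor(log2(146)) + 1 = 8
leading_zeros = num_bits - 1 = 7
binary(146) = 10010010

Elias gamma(146) = '0000000' + '10010010' = 000000010010010 (15 bits)


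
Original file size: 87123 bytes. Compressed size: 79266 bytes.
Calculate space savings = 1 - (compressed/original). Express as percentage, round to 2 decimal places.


ratio = compressed/original = 79266/87123 = 0.909817
savings = 1 - ratio = 1 - 0.909817 = 0.090183
as a percentage: 0.090183 * 100 = 9.02%

Space savings = 1 - 79266/87123 = 9.02%


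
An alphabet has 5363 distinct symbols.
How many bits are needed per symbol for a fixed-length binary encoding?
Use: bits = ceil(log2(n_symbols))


log2(5363) = 12.3888
Bracket: 2^12 = 4096 < 5363 <= 2^13 = 8192
So ceil(log2(5363)) = 13

bits = ceil(log2(5363)) = ceil(12.3888) = 13 bits


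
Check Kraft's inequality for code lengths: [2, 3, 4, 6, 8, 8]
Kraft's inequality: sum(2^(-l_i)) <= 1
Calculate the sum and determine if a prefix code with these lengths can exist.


Sum = 2^(-2) + 2^(-3) + 2^(-4) + 2^(-6) + 2^(-8) + 2^(-8)
    = 0.25 + 0.125 + 0.0625 + 0.015625 + 0.00390625 + 0.00390625
    = 118/256 = 0.4609375
Since 0.4609375 <= 1, Kraft's inequality IS satisfied.
A prefix code with these lengths CAN exist.

Kraft sum = 0.4609375. Satisfied.


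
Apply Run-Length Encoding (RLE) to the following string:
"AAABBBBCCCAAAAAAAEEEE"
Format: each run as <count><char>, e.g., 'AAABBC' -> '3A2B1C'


Scanning runs left to right:
  i=0: run of 'A' x 3 -> '3A'
  i=3: run of 'B' x 4 -> '4B'
  i=7: run of 'C' x 3 -> '3C'
  i=10: run of 'A' x 7 -> '7A'
  i=17: run of 'E' x 4 -> '4E'

RLE = 3A4B3C7A4E


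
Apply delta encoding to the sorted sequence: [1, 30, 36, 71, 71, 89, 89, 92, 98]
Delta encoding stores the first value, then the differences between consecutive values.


First value: 1
Deltas:
  30 - 1 = 29
  36 - 30 = 6
  71 - 36 = 35
  71 - 71 = 0
  89 - 71 = 18
  89 - 89 = 0
  92 - 89 = 3
  98 - 92 = 6


Delta encoded: [1, 29, 6, 35, 0, 18, 0, 3, 6]


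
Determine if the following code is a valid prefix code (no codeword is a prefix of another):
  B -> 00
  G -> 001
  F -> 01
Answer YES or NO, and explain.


Checking each pair (does one codeword prefix another?):
  B='00' vs G='001': prefix -- VIOLATION

NO -- this is NOT a valid prefix code. B (00) is a prefix of G (001).


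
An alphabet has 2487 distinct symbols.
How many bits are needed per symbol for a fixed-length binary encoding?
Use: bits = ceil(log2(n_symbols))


log2(2487) = 11.2802
Bracket: 2^11 = 2048 < 2487 <= 2^12 = 4096
So ceil(log2(2487)) = 12

bits = ceil(log2(2487)) = ceil(11.2802) = 12 bits
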